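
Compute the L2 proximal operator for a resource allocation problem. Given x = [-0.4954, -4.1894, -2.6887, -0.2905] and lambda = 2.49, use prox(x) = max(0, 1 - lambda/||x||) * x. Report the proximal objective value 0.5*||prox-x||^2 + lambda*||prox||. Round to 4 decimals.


Step 1: Compute ||x||.
||x|| = 5.011
Step 2: Compute scaling factor.
scale = max(0, 1 - 2.49/5.011) = 0.5031
Step 3: prox(x) = [-0.2492, -2.1077, -1.3527, -0.1461]
||prox(x)|| = 2.521
Step 4: Proximal objective.
0.5*||prox-x||^2 = 3.1001
lambda*||prox|| = 6.2773
Total = 9.3773


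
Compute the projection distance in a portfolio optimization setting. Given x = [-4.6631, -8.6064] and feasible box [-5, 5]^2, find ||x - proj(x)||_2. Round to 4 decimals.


Project each component onto [-5, 5].
clip(-4.6631) = -4.6631, clip(-8.6064) = -5.0
Projection = [-4.6631, -5.0]
Squared diffs: [0.0, 13.0061]
Distance = sqrt(13.0061) = 3.6064


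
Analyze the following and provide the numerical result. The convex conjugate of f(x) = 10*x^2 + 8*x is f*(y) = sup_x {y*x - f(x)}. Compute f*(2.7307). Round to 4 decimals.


f*(y) = sup_x {y*x - a*x^2 - b*x} = sup_x {(y-b)*x - a*x^2}
FOC: (y - b) - 2a*x = 0 => x* = (y - b)/(2a)
x* = (2.7307 - 8)/(2*10) = -0.2635
f*(2.7307) = (y-b)^2/(4a) = (2.7307 - 8)^2/(4*10)
= 27.7655/40 = 0.6941


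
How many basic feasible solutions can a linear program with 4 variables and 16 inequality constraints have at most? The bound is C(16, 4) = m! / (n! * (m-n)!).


Each vertex corresponds to some choice of n active constraints out of m, so the number of vertices is at most C(m, n) = m! / (n!(m-n)!).
m = 16, n = 4
Numerator: 16 * 15 * 14 * 13
Denominator: 4! = 24
C(16, 4) = 1820


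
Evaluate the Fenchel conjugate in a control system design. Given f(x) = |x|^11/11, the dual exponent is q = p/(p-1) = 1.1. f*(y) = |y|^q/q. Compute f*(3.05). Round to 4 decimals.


The conjugate exponent q satisfies 1/p + 1/q = 1.
p = 11, so q = 11/(11 - 1) = 1.1
|y|^q = 3.05^1.1 = 3.4098
f*(3.05) = 3.4098 / 1.1 = 3.0998


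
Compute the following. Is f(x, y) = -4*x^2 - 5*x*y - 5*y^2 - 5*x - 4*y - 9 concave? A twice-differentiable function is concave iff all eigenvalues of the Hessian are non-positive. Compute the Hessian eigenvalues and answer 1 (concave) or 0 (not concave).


The Hessian of f(x,y) = -4*x^2 - 5*x*y - 5*y^2 - 5*x - 4*y - 9 is:
H = [[-8, -5], [-5, -10]]
Trace = -8 - 10 = -18
Determinant = -8*-10 - (-5)^2 = 55
Discriminant = (-18)^2 - 4*55 = 104.0
Eigenvalues: lambda_1 = -14.099, lambda_2 = -3.901
The function is concave.

1


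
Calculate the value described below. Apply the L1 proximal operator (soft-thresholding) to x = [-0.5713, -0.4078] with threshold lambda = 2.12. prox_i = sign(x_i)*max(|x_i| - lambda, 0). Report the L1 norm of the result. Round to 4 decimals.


Soft-thresholding with lambda = 2.12:
prox(-0.5713) = sign(-0.5713)*max(|-0.5713| - 2.12, 0) = 0.0
prox(-0.4078) = sign(-0.4078)*max(|-0.4078| - 2.12, 0) = 0.0
prox(x) = [0.0, 0.0]
||prox(x)||_1 = 0.0 + 0.0 = 0.0


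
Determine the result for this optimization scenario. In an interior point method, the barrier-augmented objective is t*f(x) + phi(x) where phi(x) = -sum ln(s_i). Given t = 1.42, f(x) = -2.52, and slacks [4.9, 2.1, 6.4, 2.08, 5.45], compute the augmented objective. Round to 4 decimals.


Step 1: Compute log-barrier.
ln values: [1.5892, 0.7419, 1.8563, 0.7324, 1.6956]
phi = -(1.5892 + 0.7419 + 1.8563 + 0.7324 + 1.6956) = -6.6155
Step 2: Compute augmented objective.
t*f(x) = 1.42*-2.52 = -3.5784
Total = -3.5784 - 6.6155 = -10.1939


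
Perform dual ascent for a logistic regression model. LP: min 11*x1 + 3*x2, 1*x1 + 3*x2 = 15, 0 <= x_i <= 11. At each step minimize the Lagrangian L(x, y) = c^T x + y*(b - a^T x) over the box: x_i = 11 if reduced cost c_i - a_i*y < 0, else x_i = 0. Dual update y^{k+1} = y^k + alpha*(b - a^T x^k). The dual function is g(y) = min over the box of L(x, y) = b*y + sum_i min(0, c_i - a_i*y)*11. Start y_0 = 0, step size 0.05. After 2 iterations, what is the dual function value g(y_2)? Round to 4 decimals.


Dual ascent for LP: min 11*x1 + 3*x2, 1*x1 + 3*x2 = 15, 0 <= x_i <= 11
Step 1: y^k = 0.0, reduced costs: (11.0, 3.0)
  x^k = (0.0, 0.0), subgradient = b - a^T x = 15.0
  y^{k+1} = 0.0 + 0.05*15.0 = 0.75
Step 2: y^k = 0.75, reduced costs: (10.25, 0.75)
  x^k = (0.0, 0.0), subgradient = b - a^T x = 15.0
  y^{k+1} = 0.75 + 0.05*15.0 = 1.5
Dual objective at y_2 = 1.5: reduced costs (9.5, -1.5), box minimizer x = (0.0, 11.0)
g(y_2) = b*y + (c1 - a1*y)*x1 + (c2 - a2*y)*x2 = 15*1.5 + 9.5*0.0 + (-1.5)*11.0 = 22.5 + 0.0 - 16.5 = 6.0


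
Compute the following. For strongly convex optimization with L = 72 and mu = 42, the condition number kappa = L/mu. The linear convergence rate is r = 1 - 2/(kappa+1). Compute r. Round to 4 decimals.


Step 1: Compute the condition number.
kappa = L/mu = 72/42 = 1.7143
Step 2: Compute the convergence rate.
r = 1 - 2/(kappa + 1) = 1 - 2*mu/(L + mu) = (L - mu)/(L + mu) = 30/114 = 0.2632


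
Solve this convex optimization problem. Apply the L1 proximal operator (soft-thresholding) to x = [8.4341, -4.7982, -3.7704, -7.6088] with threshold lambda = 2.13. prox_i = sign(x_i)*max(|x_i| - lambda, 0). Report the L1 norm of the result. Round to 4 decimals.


Soft-thresholding with lambda = 2.13:
prox(8.4341) = sign(8.4341)*max(|8.4341| - 2.13, 0) = 6.3041
prox(-4.7982) = sign(-4.7982)*max(|-4.7982| - 2.13, 0) = -2.6682
prox(-3.7704) = sign(-3.7704)*max(|-3.7704| - 2.13, 0) = -1.6404
prox(-7.6088) = sign(-7.6088)*max(|-7.6088| - 2.13, 0) = -5.4788
prox(x) = [6.3041, -2.6682, -1.6404, -5.4788]
||prox(x)||_1 = 6.3041 + 2.6682 + 1.6404 + 5.4788 = 16.0915


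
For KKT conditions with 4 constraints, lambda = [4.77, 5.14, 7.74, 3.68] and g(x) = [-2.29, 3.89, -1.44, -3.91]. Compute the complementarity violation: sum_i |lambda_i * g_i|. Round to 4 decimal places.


KKT complementary slackness check:
lambda_1 * g_1 = 4.77 * -2.29 = -10.9233
lambda_2 * g_2 = 5.14 * 3.89 = 19.9946
lambda_3 * g_3 = 7.74 * -1.44 = -11.1456
lambda_4 * g_4 = 3.68 * -3.91 = -14.3888
Total violation = 10.9233 + 19.9946 + 11.1456 + 14.3888 = 56.4523


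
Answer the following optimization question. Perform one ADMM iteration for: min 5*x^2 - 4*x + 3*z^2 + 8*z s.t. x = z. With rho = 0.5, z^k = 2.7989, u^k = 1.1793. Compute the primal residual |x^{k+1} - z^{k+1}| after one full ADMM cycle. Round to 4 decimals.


ADMM iteration with rho = 0.5, z^k = 2.7989, u^k = 1.1793
Step 1: x-update.
Minimize 5*x^2 - 4*x + (0.5/2)*(x - 2.7989 + 1.1793)^2
FOC: (2*5 + 0.5)*x = 4 + 0.5*(2.7989 - 1.1793)
x^{k+1} = 0.4581
Step 2: z-update.
Minimize 3*z^2 + 8*z + (0.5/2)*(0.4581 - z + 1.1793)^2
FOC: (2*3 + 0.5)*z = -8 + 0.5*(0.4581 + 1.1793)
z^{k+1} = -1.1048
Step 3: u-update.
u^{k+1} = 1.1793 + 0.4581 + 1.1048 = 2.7422
Step 4: Primal residual = |0.4581 + 1.1048| = 1.5629


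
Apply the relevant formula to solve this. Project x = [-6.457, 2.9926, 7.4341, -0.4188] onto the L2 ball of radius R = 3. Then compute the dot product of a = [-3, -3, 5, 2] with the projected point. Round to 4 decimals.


Step 1: Compute ||x|| (intermediates to 6 decimals).
||x|| = sqrt((-6.457)^2 + 2.9926^2 + 7.4341^2 + (-0.4188)^2) = 10.299987
Step 2: Project.
Since ||x|| > R, scale = R/||x|| = 3/10.299987 = 0.291263, proj(x) = scale * x
proj(x) = [-1.880685, 0.871634, 2.165278, -0.121981]
Step 3: Dot product.
a^T * proj(x) = -3*(-1.880685) - 3*0.871634 + 5*2.165278 + 2*(-0.121981) = 13.6096


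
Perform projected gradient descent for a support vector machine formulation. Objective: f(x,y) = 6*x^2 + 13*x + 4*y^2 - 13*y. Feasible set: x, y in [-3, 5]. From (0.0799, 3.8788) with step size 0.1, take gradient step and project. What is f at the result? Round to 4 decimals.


Step 1: Compute gradient at (0.0799, 3.8788).
grad_x = 2*6*0.0799 + 13 = 13.9588
grad_y = 2*4*3.8788 - 13 = 18.0304
Step 2: Gradient step.
x_raw = 0.0799 - 0.1*13.9588 = -1.316
y_raw = 3.8788 - 0.1*18.0304 = 2.0758
Step 3: Project onto [-3, 5].
x_proj = clip(-1.316) = -1.316
y_proj = clip(2.0758) = 2.0758
Step 4: Evaluate f.
f(-1.316, 2.0758) = -16.4667


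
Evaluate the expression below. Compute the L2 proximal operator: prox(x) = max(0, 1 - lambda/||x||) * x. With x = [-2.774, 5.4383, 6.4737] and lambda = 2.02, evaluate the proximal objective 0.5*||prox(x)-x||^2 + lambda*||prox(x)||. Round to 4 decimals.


Step 1: Compute ||x||.
||x|| = 8.8983
Step 2: Compute scaling factor.
scale = max(0, 1 - 2.02/8.8983) = 0.773
Step 3: prox(x) = [-2.1443, 4.2037, 5.0041]
||prox(x)|| = 6.8783
Step 4: Proximal objective.
0.5*||prox-x||^2 = 2.0402
lambda*||prox|| = 13.8942
Total = 15.9343


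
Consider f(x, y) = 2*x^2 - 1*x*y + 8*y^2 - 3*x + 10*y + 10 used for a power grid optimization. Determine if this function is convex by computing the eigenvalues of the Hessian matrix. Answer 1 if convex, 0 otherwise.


The Hessian of f(x,y) = 2*x^2 - 1*x*y + 8*y^2 - 3*x + 10*y + 10 is:
H = [[4, -1], [-1, 16]]
Trace = 4 + 16 = 20
Determinant = 4*16 - (-1)^2 = 63
Discriminant = (20)^2 - 4*63 = 148.0
Eigenvalues: lambda_1 = 3.9172, lambda_2 = 16.0828
The function is convex.

1


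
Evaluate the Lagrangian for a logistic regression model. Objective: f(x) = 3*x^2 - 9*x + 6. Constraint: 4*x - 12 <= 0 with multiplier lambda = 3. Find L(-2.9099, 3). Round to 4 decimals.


Step 1: Evaluate f(x).
f(-2.9099) = 3*(-2.9099)^2 - 9*(-2.9099) + 6 = 57.5917
Step 2: Evaluate g(x).
g(-2.9099) = 4*-2.9099 - 12 = -23.6396
Step 3: Compute Lagrangian.
L = 57.5917 + 3*-23.6396 = -13.3271


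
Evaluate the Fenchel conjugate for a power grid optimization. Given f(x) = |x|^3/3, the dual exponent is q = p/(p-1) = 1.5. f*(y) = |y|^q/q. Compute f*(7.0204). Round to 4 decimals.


The conjugate exponent q satisfies 1/p + 1/q = 1.
p = 3, so q = 3/(3 - 1) = 1.5
|y|^q = 7.0204^1.5 = 18.6013
f*(7.0204) = 18.6013 / 1.5 = 12.4009


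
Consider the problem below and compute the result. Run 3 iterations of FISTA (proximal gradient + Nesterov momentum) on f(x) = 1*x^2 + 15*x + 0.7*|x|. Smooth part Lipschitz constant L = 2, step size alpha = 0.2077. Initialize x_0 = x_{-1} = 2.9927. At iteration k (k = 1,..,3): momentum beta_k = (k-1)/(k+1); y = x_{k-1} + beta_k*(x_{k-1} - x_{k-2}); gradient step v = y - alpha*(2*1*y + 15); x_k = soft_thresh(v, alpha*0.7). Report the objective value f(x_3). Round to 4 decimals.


FISTA on f(x) = 1*x^2 + 15*x + 0.7*|x|
L = 2, alpha = 0.2077
Iteration 1: beta = 0.0, y = 2.9927 + 0.0*(2.9927 - 2.9927) = 2.9927
  grad(y) = 20.9854, v = y - alpha*grad = -1.366
  prox(v) = soft_thresh(-1.366, 0.1454) = -1.2206
Iteration 2: beta = 0.3333, y = -1.2206 + 0.3333*(-1.2206 - 2.9927) = -2.625
  grad(y) = 9.75, v = y - alpha*grad = -4.6501
  prox(v) = soft_thresh(-4.6501, 0.1454) = -4.5047
Iteration 3: beta = 0.5, y = -4.5047 + 0.5*(-4.5047 + 1.2206) = -6.1467
  grad(y) = 2.7065, v = y - alpha*grad = -6.7089
  prox(v) = soft_thresh(-6.7089, 0.1454) = -6.5635
f(x_3) = 1*(-6.5635)^2 + 15*(-6.5635) + 0.7*|-6.5635| = -50.7785


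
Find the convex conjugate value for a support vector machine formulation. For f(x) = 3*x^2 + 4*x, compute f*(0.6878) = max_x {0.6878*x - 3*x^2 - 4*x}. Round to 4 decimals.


f*(y) = sup_x {y*x - a*x^2 - b*x} = sup_x {(y-b)*x - a*x^2}
FOC: (y - b) - 2a*x = 0 => x* = (y - b)/(2a)
x* = (0.6878 - 4)/(2*3) = -0.552
f*(0.6878) = (y-b)^2/(4a) = (0.6878 - 4)^2/(4*3)
= 10.9707/12 = 0.9142


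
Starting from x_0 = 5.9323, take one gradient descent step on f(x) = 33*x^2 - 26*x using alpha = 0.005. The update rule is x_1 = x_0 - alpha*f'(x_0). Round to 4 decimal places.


We compute the gradient at x_0 and apply the update.
f'(x) = 66*x - 26
f'(5.9323) = 66*5.9323 - 26 = 365.5318
x_1 = 5.9323 - 0.005*365.5318 = 4.1046


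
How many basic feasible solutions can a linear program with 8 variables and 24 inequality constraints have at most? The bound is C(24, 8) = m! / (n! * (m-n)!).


Each vertex corresponds to some choice of n active constraints out of m, so the number of vertices is at most C(m, n) = m! / (n!(m-n)!).
m = 24, n = 8
Numerator: 24 * 23 * 22 * 21 * 20 * 19 * 18 * 17
Denominator: 8! = 40320
C(24, 8) = 735471


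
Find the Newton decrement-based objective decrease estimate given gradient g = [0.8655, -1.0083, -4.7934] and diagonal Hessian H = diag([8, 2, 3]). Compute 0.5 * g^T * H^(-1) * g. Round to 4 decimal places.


Step 1: H is diagonal, so H^(-1) * g = [0.1082, -0.5042, -1.5978].
Step 2: g^T H^(-1) g = sum_i g_i^2 / H_ii
  = (0.8655)^2/8 + (-1.0083)^2/2 + (-4.7934)^2/3
  = 0.0936 + 0.5083 + 7.6589 = 8.2609
Step 3: Objective decrease = 0.5 * g^T H^(-1) g = 4.1304


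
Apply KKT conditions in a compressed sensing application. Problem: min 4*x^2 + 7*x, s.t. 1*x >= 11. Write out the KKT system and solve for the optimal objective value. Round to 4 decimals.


Step 1: Try lambda = 0 (constraint inactive).
x_unc = -7/(2*4) = -0.875
Check: 1*-0.875 = -0.875 < 11 -- violated!
Step 2: Constraint must be active: 1*x = 11
x* = 11/1 = 11.0
lambda = (2*4*11.0 + 7)/1 = 95.0
Step 3: Compute optimal value.
f(x*) = 4*11.0^2 + 7*11.0 = 561.0


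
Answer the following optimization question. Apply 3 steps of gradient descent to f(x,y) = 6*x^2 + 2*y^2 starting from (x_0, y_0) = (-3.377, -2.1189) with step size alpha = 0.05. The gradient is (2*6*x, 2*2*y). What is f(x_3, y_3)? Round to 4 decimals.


Gradient descent on f(x,y) = 6*x^2 + 2*y^2.
Starting point: (-3.377, -2.1189), alpha = 0.05
Step 1: grad_x = 2*6*-3.377 = -40.524, grad_y = 2*2*-2.1189 = -8.4756
  x_1 = -3.377 - 0.05*-40.524 = -1.3508
  y_1 = -2.1189 - 0.05*-8.4756 = -1.6951
Step 2: grad_x = 2*6*-1.3508 = -16.2096, grad_y = 2*2*-1.6951 = -6.7805
  x_2 = -1.3508 - 0.05*-16.2096 = -0.5403
  y_2 = -1.6951 - 0.05*-6.7805 = -1.3561
Step 3: grad_x = 2*6*-0.5403 = -6.4838, grad_y = 2*2*-1.3561 = -5.4244
  x_3 = -0.5403 - 0.05*-6.4838 = -0.2161
  y_3 = -1.3561 - 0.05*-5.4244 = -1.0849
f(-0.2161, -1.0849) = 6*(-0.2161)^2 + 2*(-1.0849)^2 = 2.6342


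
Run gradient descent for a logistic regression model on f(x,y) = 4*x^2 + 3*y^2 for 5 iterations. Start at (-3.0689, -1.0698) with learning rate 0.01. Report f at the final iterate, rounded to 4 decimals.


Gradient descent on f(x,y) = 4*x^2 + 3*y^2.
Starting point: (-3.0689, -1.0698), alpha = 0.01
Step 1: grad_x = 2*4*-3.0689 = -24.5512, grad_y = 2*3*-1.0698 = -6.4188
  x_1 = -3.0689 - 0.01*-24.5512 = -2.8234
  y_1 = -1.0698 - 0.01*-6.4188 = -1.0056
Step 2: grad_x = 2*4*-2.8234 = -22.5871, grad_y = 2*3*-1.0056 = -6.0337
  x_2 = -2.8234 - 0.01*-22.5871 = -2.5975
  y_2 = -1.0056 - 0.01*-6.0337 = -0.9453
Step 3: grad_x = 2*4*-2.5975 = -20.7801, grad_y = 2*3*-0.9453 = -5.6717
  x_3 = -2.5975 - 0.01*-20.7801 = -2.3897
  y_3 = -0.9453 - 0.01*-5.6717 = -0.8886
Step 4: grad_x = 2*4*-2.3897 = -19.1177, grad_y = 2*3*-0.8886 = -5.3314
  x_4 = -2.3897 - 0.01*-19.1177 = -2.1985
  y_4 = -0.8886 - 0.01*-5.3314 = -0.8352
Step 5: grad_x = 2*4*-2.1985 = -17.5883, grad_y = 2*3*-0.8352 = -5.0115
  x_5 = -2.1985 - 0.01*-17.5883 = -2.0227
  y_5 = -0.8352 - 0.01*-5.0115 = -0.7851
f(-2.0227, -0.7851) = 4*(-2.0227)^2 + 3*(-0.7851)^2 = 18.2138


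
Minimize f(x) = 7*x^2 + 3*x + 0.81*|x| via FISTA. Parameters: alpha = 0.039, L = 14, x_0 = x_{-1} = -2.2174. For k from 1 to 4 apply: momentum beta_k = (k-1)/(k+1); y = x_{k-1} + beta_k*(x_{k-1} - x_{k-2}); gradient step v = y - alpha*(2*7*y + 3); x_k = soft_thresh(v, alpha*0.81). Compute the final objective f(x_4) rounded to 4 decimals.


FISTA on f(x) = 7*x^2 + 3*x + 0.81*|x|
L = 14, alpha = 0.039
Iteration 1: beta = 0.0, y = -2.2174 + 0.0*(-2.2174 + 2.2174) = -2.2174
  grad(y) = -28.0436, v = y - alpha*grad = -1.1237
  prox(v) = soft_thresh(-1.1237, 0.0316) = -1.0921
Iteration 2: beta = 0.3333, y = -1.0921 + 0.3333*(-1.0921 + 2.2174) = -0.717
  grad(y) = -7.0382, v = y - alpha*grad = -0.4425
  prox(v) = soft_thresh(-0.4425, 0.0316) = -0.4109
Iteration 3: beta = 0.5, y = -0.4109 + 0.5*(-0.4109 + 1.0921) = -0.0703
  grad(y) = 2.0152, v = y - alpha*grad = -0.1489
  prox(v) = soft_thresh(-0.1489, 0.0316) = -0.1173
Iteration 4: beta = 0.6, y = -0.1173 + 0.6*(-0.1173 + 0.4109) = 0.0588
  grad(y) = 3.8233, v = y - alpha*grad = -0.0903
  prox(v) = soft_thresh(-0.0903, 0.0316) = -0.0587
f(x_4) = 7*(-0.0587)^2 + 3*(-0.0587) + 0.81*|-0.0587| = -0.1045


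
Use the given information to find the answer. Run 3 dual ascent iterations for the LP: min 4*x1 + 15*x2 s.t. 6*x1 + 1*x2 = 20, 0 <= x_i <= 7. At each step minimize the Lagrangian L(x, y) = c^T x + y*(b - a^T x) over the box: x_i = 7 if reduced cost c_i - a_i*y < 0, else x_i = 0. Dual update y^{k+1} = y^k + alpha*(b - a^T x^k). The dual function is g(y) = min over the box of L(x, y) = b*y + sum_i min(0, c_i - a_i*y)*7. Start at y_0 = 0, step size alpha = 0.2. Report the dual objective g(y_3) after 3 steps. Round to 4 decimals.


Dual ascent for LP: min 4*x1 + 15*x2, 6*x1 + 1*x2 = 20, 0 <= x_i <= 7
Step 1: y^k = 0.0, reduced costs: (4.0, 15.0)
  x^k = (0.0, 0.0), subgradient = b - a^T x = 20.0
  y^{k+1} = 0.0 + 0.2*20.0 = 4.0
Step 2: y^k = 4.0, reduced costs: (-20.0, 11.0)
  x^k = (7.0, 0.0), subgradient = b - a^T x = -22.0
  y^{k+1} = 4.0 + 0.2*-22.0 = -0.4
Step 3: y^k = -0.4, reduced costs: (6.4, 15.4)
  x^k = (0.0, 0.0), subgradient = b - a^T x = 20.0
  y^{k+1} = -0.4 + 0.2*20.0 = 3.6
Dual objective at y_3 = 3.6: reduced costs (-17.6, 11.4), box minimizer x = (7.0, 0.0)
g(y_3) = b*y + (c1 - a1*y)*x1 + (c2 - a2*y)*x2 = 20*3.6 + (-17.6)*7.0 + 11.4*0.0 = 72.0 - 123.2 + 0.0 = -51.2


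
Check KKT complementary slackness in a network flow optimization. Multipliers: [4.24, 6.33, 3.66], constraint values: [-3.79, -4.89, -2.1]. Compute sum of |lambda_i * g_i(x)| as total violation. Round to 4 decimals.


KKT complementary slackness check:
lambda_1 * g_1 = 4.24 * -3.79 = -16.0696
lambda_2 * g_2 = 6.33 * -4.89 = -30.9537
lambda_3 * g_3 = 3.66 * -2.1 = -7.686
Total violation = 16.0696 + 30.9537 + 7.686 = 54.7093


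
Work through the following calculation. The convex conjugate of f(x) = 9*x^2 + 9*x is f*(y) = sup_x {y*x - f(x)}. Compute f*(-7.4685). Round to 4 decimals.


f*(y) = sup_x {y*x - a*x^2 - b*x} = sup_x {(y-b)*x - a*x^2}
FOC: (y - b) - 2a*x = 0 => x* = (y - b)/(2a)
x* = (-7.4685 - 9)/(2*9) = -0.9149
f*(-7.4685) = (y-b)^2/(4a) = (-7.4685 - 9)^2/(4*9)
= 271.2115/36 = 7.5337


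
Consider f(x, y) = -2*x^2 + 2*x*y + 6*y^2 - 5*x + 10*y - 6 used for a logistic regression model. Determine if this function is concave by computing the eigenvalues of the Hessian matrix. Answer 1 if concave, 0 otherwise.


The Hessian of f(x,y) = -2*x^2 + 2*x*y + 6*y^2 - 5*x + 10*y - 6 is:
H = [[-4, 2], [2, 12]]
Trace = -4 + 12 = 8
Determinant = -4*12 - (2)^2 = -52
Discriminant = (8)^2 - 4*-52 = 272.0
Eigenvalues: lambda_1 = -4.2462, lambda_2 = 12.2462
The function is not concave.

0


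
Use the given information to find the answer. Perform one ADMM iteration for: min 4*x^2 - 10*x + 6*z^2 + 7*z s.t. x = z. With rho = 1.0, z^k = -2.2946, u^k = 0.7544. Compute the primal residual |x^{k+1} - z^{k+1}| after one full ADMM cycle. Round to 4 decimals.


ADMM iteration with rho = 1.0, z^k = -2.2946, u^k = 0.7544
Step 1: x-update.
Minimize 4*x^2 - 10*x + (1.0/2)*(x + 2.2946 + 0.7544)^2
FOC: (2*4 + 1.0)*x = 10 + 1.0*(-2.2946 - 0.7544)
x^{k+1} = 0.7723
Step 2: z-update.
Minimize 6*z^2 + 7*z + (1.0/2)*(0.7723 - z + 0.7544)^2
FOC: (2*6 + 1.0)*z = -7 + 1.0*(0.7723 + 0.7544)
z^{k+1} = -0.421
Step 3: u-update.
u^{k+1} = 0.7544 + 0.7723 + 0.421 = 1.9478
Step 4: Primal residual = |0.7723 + 0.421| = 1.1934


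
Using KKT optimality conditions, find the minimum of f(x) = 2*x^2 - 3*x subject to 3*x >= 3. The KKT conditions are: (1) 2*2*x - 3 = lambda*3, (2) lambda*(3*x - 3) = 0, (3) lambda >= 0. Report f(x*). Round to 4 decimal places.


Step 1: Try lambda = 0 (constraint inactive).
x_unc = 3/(2*2) = 0.75
Check: 3*0.75 = 2.25 < 3 -- violated!
Step 2: Constraint must be active: 3*x = 3
x* = 3/3 = 1.0
lambda = (2*2*1.0 - 3)/3 = 0.3333
Step 3: Compute optimal value.
f(x*) = 2*1.0^2 - 3*1.0 = -1.0


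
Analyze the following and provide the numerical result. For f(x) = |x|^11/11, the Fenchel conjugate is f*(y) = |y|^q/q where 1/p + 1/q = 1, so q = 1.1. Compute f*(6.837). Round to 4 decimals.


The conjugate exponent q satisfies 1/p + 1/q = 1.
p = 11, so q = 11/(11 - 1) = 1.1
|y|^q = 6.837^1.1 = 8.2861
f*(6.837) = 8.2861 / 1.1 = 7.5329


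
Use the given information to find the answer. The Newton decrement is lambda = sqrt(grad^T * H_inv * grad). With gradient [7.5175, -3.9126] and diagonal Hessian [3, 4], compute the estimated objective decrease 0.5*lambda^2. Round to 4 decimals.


Step 1: H is diagonal, so H^(-1) * g = [2.5058, -0.9782].
Step 2: g^T H^(-1) g = sum_i g_i^2 / H_ii
  = (7.5175)^2/3 + (-3.9126)^2/4
  = 18.8376 + 3.8271 = 22.6647
Step 3: Objective decrease = 0.5 * g^T H^(-1) g = 11.3324


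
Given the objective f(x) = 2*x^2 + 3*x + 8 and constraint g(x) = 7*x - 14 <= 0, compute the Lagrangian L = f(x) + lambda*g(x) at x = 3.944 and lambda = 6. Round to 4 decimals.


Step 1: Evaluate f(x).
f(3.944) = 2*3.944^2 + 3*3.944 + 8 = 50.9423
Step 2: Evaluate g(x).
g(3.944) = 7*3.944 - 14 = 13.608
Step 3: Compute Lagrangian.
L = 50.9423 + 6*13.608 = 132.5903


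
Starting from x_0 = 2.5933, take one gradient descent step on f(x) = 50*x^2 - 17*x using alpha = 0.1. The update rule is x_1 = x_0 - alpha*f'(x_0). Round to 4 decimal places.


We compute the gradient at x_0 and apply the update.
f'(x) = 100*x - 17
f'(2.5933) = 100*2.5933 - 17 = 242.33
x_1 = 2.5933 - 0.1*242.33 = -21.6397


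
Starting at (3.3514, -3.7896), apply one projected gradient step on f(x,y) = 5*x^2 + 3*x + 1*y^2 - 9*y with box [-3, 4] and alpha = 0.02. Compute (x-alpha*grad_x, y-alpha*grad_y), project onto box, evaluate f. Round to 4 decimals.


Step 1: Compute gradient at (3.3514, -3.7896).
grad_x = 2*5*3.3514 + 3 = 36.514
grad_y = 2*1*-3.7896 - 9 = -16.5792
Step 2: Gradient step.
x_raw = 3.3514 - 0.02*36.514 = 2.6211
y_raw = -3.7896 - 0.02*-16.5792 = -3.458
Step 3: Project onto [-3, 4].
x_proj = clip(2.6211) = 2.6211
y_proj = clip(-3.458) = -3.0
Step 4: Evaluate f.
f(2.6211, -3.0) = 78.2147


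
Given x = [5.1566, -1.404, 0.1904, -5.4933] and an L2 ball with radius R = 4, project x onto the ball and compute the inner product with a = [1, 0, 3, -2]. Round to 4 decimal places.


Step 1: Compute ||x|| (intermediates to 6 decimals).
||x|| = sqrt(5.1566^2 + (-1.404)^2 + 0.1904^2 + (-5.4933)^2) = 7.666442
Step 2: Project.
Since ||x|| > R, scale = R/||x|| = 4/7.666442 = 0.521754, proj(x) = scale * x
proj(x) = [2.690477, -0.732543, 0.099342, -2.866151]
Step 3: Dot product.
a^T * proj(x) = 1*2.690477 + 0*(-0.732543) + 3*0.099342 - 2*(-2.866151) = 8.7208


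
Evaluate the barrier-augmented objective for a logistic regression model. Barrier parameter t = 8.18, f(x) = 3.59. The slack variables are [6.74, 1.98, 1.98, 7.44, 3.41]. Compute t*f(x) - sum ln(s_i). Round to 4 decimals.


Step 1: Compute log-barrier.
ln values: [1.9081, 0.6831, 0.6831, 2.0069, 1.2267]
phi = -(1.9081 + 0.6831 + 0.6831 + 2.0069 + 1.2267) = -6.5078
Step 2: Compute augmented objective.
t*f(x) = 8.18*3.59 = 29.3662
Total = 29.3662 - 6.5078 = 22.8584


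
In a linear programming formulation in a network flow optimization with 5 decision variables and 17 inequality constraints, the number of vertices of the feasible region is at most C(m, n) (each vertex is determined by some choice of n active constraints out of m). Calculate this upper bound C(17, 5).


Each vertex corresponds to some choice of n active constraints out of m, so the number of vertices is at most C(m, n) = m! / (n!(m-n)!).
m = 17, n = 5
Numerator: 17 * 16 * 15 * 14 * 13
Denominator: 5! = 120
C(17, 5) = 6188


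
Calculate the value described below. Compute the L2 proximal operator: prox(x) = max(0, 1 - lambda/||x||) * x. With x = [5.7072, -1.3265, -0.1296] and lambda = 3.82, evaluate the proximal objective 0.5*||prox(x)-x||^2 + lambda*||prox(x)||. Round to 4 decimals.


Step 1: Compute ||x||.
||x|| = 5.8608
Step 2: Compute scaling factor.
scale = max(0, 1 - 3.82/5.8608) = 0.3482
Step 3: prox(x) = [1.9873, -0.4619, -0.0451]
||prox(x)|| = 2.0408
Step 4: Proximal objective.
0.5*||prox-x||^2 = 7.2962
lambda*||prox|| = 7.7959
Total = 15.0919


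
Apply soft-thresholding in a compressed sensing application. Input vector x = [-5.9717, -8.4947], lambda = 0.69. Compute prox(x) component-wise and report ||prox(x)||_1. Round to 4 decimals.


Soft-thresholding with lambda = 0.69:
prox(-5.9717) = sign(-5.9717)*max(|-5.9717| - 0.69, 0) = -5.2817
prox(-8.4947) = sign(-8.4947)*max(|-8.4947| - 0.69, 0) = -7.8047
prox(x) = [-5.2817, -7.8047]
||prox(x)||_1 = 5.2817 + 7.8047 = 13.0864


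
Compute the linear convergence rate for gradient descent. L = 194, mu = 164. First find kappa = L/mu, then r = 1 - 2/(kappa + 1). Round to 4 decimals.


Step 1: Compute the condition number.
kappa = L/mu = 194/164 = 1.1829
Step 2: Compute the convergence rate.
r = 1 - 2/(kappa + 1) = 1 - 2*mu/(L + mu) = (L - mu)/(L + mu) = 30/358 = 0.0838


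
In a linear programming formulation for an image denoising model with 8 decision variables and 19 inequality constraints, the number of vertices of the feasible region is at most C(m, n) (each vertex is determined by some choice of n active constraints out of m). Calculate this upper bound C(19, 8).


Each vertex corresponds to some choice of n active constraints out of m, so the number of vertices is at most C(m, n) = m! / (n!(m-n)!).
m = 19, n = 8
Numerator: 19 * 18 * 17 * 16 * 15 * 14 * 13 * 12
Denominator: 8! = 40320
C(19, 8) = 75582


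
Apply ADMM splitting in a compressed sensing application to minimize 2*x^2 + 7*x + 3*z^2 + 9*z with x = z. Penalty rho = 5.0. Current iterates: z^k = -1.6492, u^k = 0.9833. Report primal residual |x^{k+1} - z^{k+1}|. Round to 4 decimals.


ADMM iteration with rho = 5.0, z^k = -1.6492, u^k = 0.9833
Step 1: x-update.
Minimize 2*x^2 + 7*x + (5.0/2)*(x + 1.6492 + 0.9833)^2
FOC: (2*2 + 5.0)*x = -7 + 5.0*(-1.6492 - 0.9833)
x^{k+1} = -2.2403
Step 2: z-update.
Minimize 3*z^2 + 9*z + (5.0/2)*(-2.2403 - z + 0.9833)^2
FOC: (2*3 + 5.0)*z = -9 + 5.0*(-2.2403 + 0.9833)
z^{k+1} = -1.3895
Step 3: u-update.
u^{k+1} = 0.9833 - 2.2403 + 1.3895 = 0.1326
Step 4: Primal residual = |-2.2403 + 1.3895| = 0.8507


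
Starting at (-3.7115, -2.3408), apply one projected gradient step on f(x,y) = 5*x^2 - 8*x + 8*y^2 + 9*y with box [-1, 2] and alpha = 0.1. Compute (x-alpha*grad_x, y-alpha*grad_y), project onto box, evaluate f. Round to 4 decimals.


Step 1: Compute gradient at (-3.7115, -2.3408).
grad_x = 2*5*-3.7115 - 8 = -45.115
grad_y = 2*8*-2.3408 + 9 = -28.4528
Step 2: Gradient step.
x_raw = -3.7115 - 0.1*-45.115 = 0.8
y_raw = -2.3408 - 0.1*-28.4528 = 0.5045
Step 3: Project onto [-1, 2].
x_proj = clip(0.8) = 0.8
y_proj = clip(0.5045) = 0.5045
Step 4: Evaluate f.
f(0.8, 0.5045) = 3.3763


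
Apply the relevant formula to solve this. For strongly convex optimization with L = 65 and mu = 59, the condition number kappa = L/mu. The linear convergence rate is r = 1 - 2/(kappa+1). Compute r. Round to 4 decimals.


Step 1: Compute the condition number.
kappa = L/mu = 65/59 = 1.1017
Step 2: Compute the convergence rate.
r = 1 - 2/(kappa + 1) = 1 - 2*mu/(L + mu) = (L - mu)/(L + mu) = 6/124 = 0.0484


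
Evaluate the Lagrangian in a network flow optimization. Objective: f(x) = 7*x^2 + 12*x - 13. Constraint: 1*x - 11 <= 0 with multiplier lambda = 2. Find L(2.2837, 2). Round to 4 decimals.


Step 1: Evaluate f(x).
f(2.2837) = 7*2.2837^2 + 12*2.2837 - 13 = 50.9114
Step 2: Evaluate g(x).
g(2.2837) = 1*2.2837 - 11 = -8.7163
Step 3: Compute Lagrangian.
L = 50.9114 + 2*-8.7163 = 33.4788


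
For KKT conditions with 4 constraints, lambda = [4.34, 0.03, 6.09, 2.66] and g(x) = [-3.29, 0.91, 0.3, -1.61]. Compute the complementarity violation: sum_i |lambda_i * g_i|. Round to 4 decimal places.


KKT complementary slackness check:
lambda_1 * g_1 = 4.34 * -3.29 = -14.2786
lambda_2 * g_2 = 0.03 * 0.91 = 0.0273
lambda_3 * g_3 = 6.09 * 0.3 = 1.827
lambda_4 * g_4 = 2.66 * -1.61 = -4.2826
Total violation = 14.2786 + 0.0273 + 1.827 + 4.2826 = 20.4155


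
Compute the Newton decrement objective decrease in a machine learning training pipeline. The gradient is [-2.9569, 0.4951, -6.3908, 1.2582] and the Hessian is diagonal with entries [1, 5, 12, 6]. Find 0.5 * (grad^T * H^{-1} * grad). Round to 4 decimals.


Step 1: H is diagonal, so H^(-1) * g = [-2.9569, 0.099, -0.5326, 0.2097].
Step 2: g^T H^(-1) g = sum_i g_i^2 / H_ii
  = (-2.9569)^2/1 + (0.4951)^2/5 + (-6.3908)^2/12 + (1.2582)^2/6
  = 8.7433 + 0.049 + 3.4035 + 0.2638 = 12.4597
Step 3: Objective decrease = 0.5 * g^T H^(-1) g = 6.2298


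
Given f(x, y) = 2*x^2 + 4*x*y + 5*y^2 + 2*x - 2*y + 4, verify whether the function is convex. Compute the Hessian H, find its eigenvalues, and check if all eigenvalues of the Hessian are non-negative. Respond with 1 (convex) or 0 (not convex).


The Hessian of f(x,y) = 2*x^2 + 4*x*y + 5*y^2 + 2*x - 2*y + 4 is:
H = [[4, 4], [4, 10]]
Trace = 4 + 10 = 14
Determinant = 4*10 - (4)^2 = 24
Discriminant = (14)^2 - 4*24 = 100.0
Eigenvalues: lambda_1 = 2.0, lambda_2 = 12.0
The function is convex.

1


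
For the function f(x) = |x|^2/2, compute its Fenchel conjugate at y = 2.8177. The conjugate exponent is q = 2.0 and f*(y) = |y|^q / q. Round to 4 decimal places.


The conjugate exponent q satisfies 1/p + 1/q = 1.
p = 2, so q = 2/(2 - 1) = 2.0
|y|^q = 2.8177^2.0 = 7.9394
f*(2.8177) = 7.9394 / 2.0 = 3.9697


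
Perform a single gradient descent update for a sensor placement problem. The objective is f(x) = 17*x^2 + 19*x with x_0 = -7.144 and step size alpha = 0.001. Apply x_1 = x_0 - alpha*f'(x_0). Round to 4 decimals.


We compute the gradient at x_0 and apply the update.
f'(x) = 34*x + 19
f'(-7.144) = 34*-7.144 + 19 = -223.896
x_1 = -7.144 - 0.001*-223.896 = -6.9201


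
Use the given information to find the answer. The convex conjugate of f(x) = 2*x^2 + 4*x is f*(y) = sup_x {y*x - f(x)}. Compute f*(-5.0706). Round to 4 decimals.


f*(y) = sup_x {y*x - a*x^2 - b*x} = sup_x {(y-b)*x - a*x^2}
FOC: (y - b) - 2a*x = 0 => x* = (y - b)/(2a)
x* = (-5.0706 - 4)/(2*2) = -2.2677
f*(-5.0706) = (y-b)^2/(4a) = (-5.0706 - 4)^2/(4*2)
= 82.2758/8 = 10.2845


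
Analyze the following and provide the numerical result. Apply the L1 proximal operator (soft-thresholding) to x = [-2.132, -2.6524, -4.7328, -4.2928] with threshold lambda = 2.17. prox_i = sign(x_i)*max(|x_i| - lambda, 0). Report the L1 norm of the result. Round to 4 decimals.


Soft-thresholding with lambda = 2.17:
prox(-2.132) = sign(-2.132)*max(|-2.132| - 2.17, 0) = 0.0
prox(-2.6524) = sign(-2.6524)*max(|-2.6524| - 2.17, 0) = -0.4824
prox(-4.7328) = sign(-4.7328)*max(|-4.7328| - 2.17, 0) = -2.5628
prox(-4.2928) = sign(-4.2928)*max(|-4.2928| - 2.17, 0) = -2.1228
prox(x) = [0.0, -0.4824, -2.5628, -2.1228]
||prox(x)||_1 = 0.0 + 0.4824 + 2.5628 + 2.1228 = 5.168


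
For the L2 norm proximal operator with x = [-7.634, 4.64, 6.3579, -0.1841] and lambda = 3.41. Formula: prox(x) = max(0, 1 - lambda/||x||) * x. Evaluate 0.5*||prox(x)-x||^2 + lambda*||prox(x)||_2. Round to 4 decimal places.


Step 1: Compute ||x||.
||x|| = 10.9665
Step 2: Compute scaling factor.
scale = max(0, 1 - 3.41/10.9665) = 0.6891
Step 3: prox(x) = [-5.2602, 3.1972, 4.3809, -0.1269]
||prox(x)|| = 7.5565
Step 4: Proximal objective.
0.5*||prox-x||^2 = 5.8141
lambda*||prox|| = 25.7677
Total = 31.5817


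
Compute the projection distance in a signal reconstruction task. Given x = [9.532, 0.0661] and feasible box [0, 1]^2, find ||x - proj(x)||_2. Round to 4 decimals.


Project each component onto [0, 1].
clip(9.532) = 1.0, clip(0.0661) = 0.0661
Projection = [1.0, 0.0661]
Squared diffs: [72.795, 0.0]
Distance = sqrt(72.795) = 8.532


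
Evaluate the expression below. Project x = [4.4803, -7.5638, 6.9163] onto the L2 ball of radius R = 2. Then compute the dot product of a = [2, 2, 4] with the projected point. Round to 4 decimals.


Step 1: Compute ||x|| (intermediates to 6 decimals).
||x|| = sqrt(4.4803^2 + (-7.5638)^2 + 6.9163^2) = 11.185677
Step 2: Project.
Since ||x|| > R, scale = R/||x|| = 2/11.185677 = 0.1788, proj(x) = scale * x
proj(x) = [0.801078, -1.352407, 1.236634]
Step 3: Dot product.
a^T * proj(x) = 2*0.801078 + 2*(-1.352407) + 4*1.236634 = 3.8439


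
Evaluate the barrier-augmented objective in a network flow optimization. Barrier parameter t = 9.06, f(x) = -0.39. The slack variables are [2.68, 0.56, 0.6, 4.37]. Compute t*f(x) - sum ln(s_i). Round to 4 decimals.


Step 1: Compute log-barrier.
ln values: [0.9858, -0.5798, -0.5108, 1.4748]
phi = -(0.9858 - 0.5798 - 0.5108 + 1.4748) = -1.3699
Step 2: Compute augmented objective.
t*f(x) = 9.06*-0.39 = -3.5334
Total = -3.5334 - 1.3699 = -4.9033


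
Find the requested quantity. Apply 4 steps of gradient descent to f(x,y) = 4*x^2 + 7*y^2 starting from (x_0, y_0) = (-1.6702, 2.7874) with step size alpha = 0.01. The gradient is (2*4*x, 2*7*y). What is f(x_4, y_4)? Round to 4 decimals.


Gradient descent on f(x,y) = 4*x^2 + 7*y^2.
Starting point: (-1.6702, 2.7874), alpha = 0.01
Step 1: grad_x = 2*4*-1.6702 = -13.3616, grad_y = 2*7*2.7874 = 39.0236
  x_1 = -1.6702 - 0.01*-13.3616 = -1.5366
  y_1 = 2.7874 - 0.01*39.0236 = 2.3972
Step 2: grad_x = 2*4*-1.5366 = -12.2927, grad_y = 2*7*2.3972 = 33.5603
  x_2 = -1.5366 - 0.01*-12.2927 = -1.4137
  y_2 = 2.3972 - 0.01*33.5603 = 2.0616
Step 3: grad_x = 2*4*-1.4137 = -11.3093, grad_y = 2*7*2.0616 = 28.8619
  x_3 = -1.4137 - 0.01*-11.3093 = -1.3006
  y_3 = 2.0616 - 0.01*28.8619 = 1.7729
Step 4: grad_x = 2*4*-1.3006 = -10.4045, grad_y = 2*7*1.7729 = 24.8212
  x_4 = -1.3006 - 0.01*-10.4045 = -1.1965
  y_4 = 1.7729 - 0.01*24.8212 = 1.5247
f(-1.1965, 1.5247) = 4*(-1.1965)^2 + 7*1.5247^2 = 22.0003


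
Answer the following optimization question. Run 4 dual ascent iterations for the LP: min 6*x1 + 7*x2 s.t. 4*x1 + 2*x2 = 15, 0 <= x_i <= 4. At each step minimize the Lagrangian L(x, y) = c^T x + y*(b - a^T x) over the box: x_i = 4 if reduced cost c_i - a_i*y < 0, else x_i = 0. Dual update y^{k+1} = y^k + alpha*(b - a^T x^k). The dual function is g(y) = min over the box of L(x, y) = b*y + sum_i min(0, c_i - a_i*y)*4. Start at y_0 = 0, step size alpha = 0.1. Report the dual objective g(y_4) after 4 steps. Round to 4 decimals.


Dual ascent for LP: min 6*x1 + 7*x2, 4*x1 + 2*x2 = 15, 0 <= x_i <= 4
Step 1: y^k = 0.0, reduced costs: (6.0, 7.0)
  x^k = (0.0, 0.0), subgradient = b - a^T x = 15.0
  y^{k+1} = 0.0 + 0.1*15.0 = 1.5
Step 2: y^k = 1.5, reduced costs: (0.0, 4.0)
  x^k = (0.0, 0.0), subgradient = b - a^T x = 15.0
  y^{k+1} = 1.5 + 0.1*15.0 = 3.0
Step 3: y^k = 3.0, reduced costs: (-6.0, 1.0)
  x^k = (4.0, 0.0), subgradient = b - a^T x = -1.0
  y^{k+1} = 3.0 + 0.1*-1.0 = 2.9
Step 4: y^k = 2.9, reduced costs: (-5.6, 1.2)
  x^k = (4.0, 0.0), subgradient = b - a^T x = -1.0
  y^{k+1} = 2.9 + 0.1*-1.0 = 2.8
Dual objective at y_4 = 2.8: reduced costs (-5.2, 1.4), box minimizer x = (4.0, 0.0)
g(y_4) = b*y + (c1 - a1*y)*x1 + (c2 - a2*y)*x2 = 15*2.8 + (-5.2)*4.0 + 1.4*0.0 = 42.0 - 20.8 + 0.0 = 21.2


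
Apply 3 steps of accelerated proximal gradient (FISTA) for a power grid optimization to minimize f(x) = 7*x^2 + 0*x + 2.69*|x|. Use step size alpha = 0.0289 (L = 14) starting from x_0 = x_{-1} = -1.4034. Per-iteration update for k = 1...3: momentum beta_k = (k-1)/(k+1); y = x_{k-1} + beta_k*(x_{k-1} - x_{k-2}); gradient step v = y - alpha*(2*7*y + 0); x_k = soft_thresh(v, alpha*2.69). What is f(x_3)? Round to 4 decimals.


FISTA on f(x) = 7*x^2 + 0*x + 2.69*|x|
L = 14, alpha = 0.0289
Iteration 1: beta = 0.0, y = -1.4034 + 0.0*(-1.4034 + 1.4034) = -1.4034
  grad(y) = -19.6476, v = y - alpha*grad = -0.8356
  prox(v) = soft_thresh(-0.8356, 0.0777) = -0.7578
Iteration 2: beta = 0.3333, y = -0.7578 + 0.3333*(-0.7578 + 1.4034) = -0.5427
  grad(y) = -7.5972, v = y - alpha*grad = -0.3231
  prox(v) = soft_thresh(-0.3231, 0.0777) = -0.2454
Iteration 3: beta = 0.5, y = -0.2454 + 0.5*(-0.2454 + 0.7578) = 0.0109
  grad(y) = 0.1524, v = y - alpha*grad = 0.0065
  prox(v) = soft_thresh(0.0065, 0.0777) = 0.0
f(x_3) = 7*0.0^2 + 0*0.0 + 2.69*|0.0| = 0.0


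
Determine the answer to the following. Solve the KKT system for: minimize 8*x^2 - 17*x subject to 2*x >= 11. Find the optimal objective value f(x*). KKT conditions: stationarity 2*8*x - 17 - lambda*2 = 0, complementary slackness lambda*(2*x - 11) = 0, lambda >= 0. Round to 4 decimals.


Step 1: Try lambda = 0 (constraint inactive).
x_unc = 17/(2*8) = 1.0625
Check: 2*1.0625 = 2.125 < 11 -- violated!
Step 2: Constraint must be active: 2*x = 11
x* = 11/2 = 5.5
lambda = (2*8*5.5 - 17)/2 = 35.5
Step 3: Compute optimal value.
f(x*) = 8*5.5^2 - 17*5.5 = 148.5


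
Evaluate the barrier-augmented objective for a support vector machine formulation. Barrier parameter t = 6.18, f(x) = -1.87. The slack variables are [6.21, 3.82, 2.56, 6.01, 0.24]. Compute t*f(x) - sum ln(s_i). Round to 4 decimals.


Step 1: Compute log-barrier.
ln values: [1.8262, 1.3403, 0.94, 1.7934, -1.4271]
phi = -(1.8262 + 1.3403 + 0.94 + 1.7934 - 1.4271) = -4.4727
Step 2: Compute augmented objective.
t*f(x) = 6.18*-1.87 = -11.5566
Total = -11.5566 - 4.4727 = -16.0293


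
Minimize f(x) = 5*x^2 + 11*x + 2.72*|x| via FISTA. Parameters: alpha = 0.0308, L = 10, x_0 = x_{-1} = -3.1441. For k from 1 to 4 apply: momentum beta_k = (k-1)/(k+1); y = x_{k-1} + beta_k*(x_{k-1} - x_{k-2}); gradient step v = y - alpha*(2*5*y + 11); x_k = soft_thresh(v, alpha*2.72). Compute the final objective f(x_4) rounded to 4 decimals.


FISTA on f(x) = 5*x^2 + 11*x + 2.72*|x|
L = 10, alpha = 0.0308
Iteration 1: beta = 0.0, y = -3.1441 + 0.0*(-3.1441 + 3.1441) = -3.1441
  grad(y) = -20.441, v = y - alpha*grad = -2.5145
  prox(v) = soft_thresh(-2.5145, 0.0838) = -2.4307
Iteration 2: beta = 0.3333, y = -2.4307 + 0.3333*(-2.4307 + 3.1441) = -2.193
  grad(y) = -10.9295, v = y - alpha*grad = -1.8563
  prox(v) = soft_thresh(-1.8563, 0.0838) = -1.7725
Iteration 3: beta = 0.5, y = -1.7725 + 0.5*(-1.7725 + 2.4307) = -1.4435
  grad(y) = -3.4345, v = y - alpha*grad = -1.3377
  prox(v) = soft_thresh(-1.3377, 0.0838) = -1.2539
Iteration 4: beta = 0.6, y = -1.2539 + 0.6*(-1.2539 + 1.7725) = -0.9427
  grad(y) = 1.573, v = y - alpha*grad = -0.9911
  prox(v) = soft_thresh(-0.9911, 0.0838) = -0.9074
f(x_4) = 5*(-0.9074)^2 + 11*(-0.9074) + 2.72*|-0.9074| = -3.3964


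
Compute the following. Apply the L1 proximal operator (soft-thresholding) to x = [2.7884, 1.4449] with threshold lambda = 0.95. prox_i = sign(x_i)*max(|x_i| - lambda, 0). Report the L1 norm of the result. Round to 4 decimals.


Soft-thresholding with lambda = 0.95:
prox(2.7884) = sign(2.7884)*max(|2.7884| - 0.95, 0) = 1.8384
prox(1.4449) = sign(1.4449)*max(|1.4449| - 0.95, 0) = 0.4949
prox(x) = [1.8384, 0.4949]
||prox(x)||_1 = 1.8384 + 0.4949 = 2.3333


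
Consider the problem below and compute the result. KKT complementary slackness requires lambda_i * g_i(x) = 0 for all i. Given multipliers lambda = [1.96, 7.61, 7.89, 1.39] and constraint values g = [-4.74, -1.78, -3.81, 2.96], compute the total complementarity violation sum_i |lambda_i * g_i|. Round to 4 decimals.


KKT complementary slackness check:
lambda_1 * g_1 = 1.96 * -4.74 = -9.2904
lambda_2 * g_2 = 7.61 * -1.78 = -13.5458
lambda_3 * g_3 = 7.89 * -3.81 = -30.0609
lambda_4 * g_4 = 1.39 * 2.96 = 4.1144
Total violation = 9.2904 + 13.5458 + 30.0609 + 4.1144 = 57.0115


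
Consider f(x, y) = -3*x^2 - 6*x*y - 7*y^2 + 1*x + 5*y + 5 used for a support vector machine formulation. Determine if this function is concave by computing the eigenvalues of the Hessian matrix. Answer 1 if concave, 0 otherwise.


The Hessian of f(x,y) = -3*x^2 - 6*x*y - 7*y^2 + 1*x + 5*y + 5 is:
H = [[-6, -6], [-6, -14]]
Trace = -6 - 14 = -20
Determinant = -6*-14 - (-6)^2 = 48
Discriminant = (-20)^2 - 4*48 = 208.0
Eigenvalues: lambda_1 = -17.2111, lambda_2 = -2.7889
The function is concave.

1


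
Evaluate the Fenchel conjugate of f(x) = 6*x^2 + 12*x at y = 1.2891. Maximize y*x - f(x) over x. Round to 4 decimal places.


f*(y) = sup_x {y*x - a*x^2 - b*x} = sup_x {(y-b)*x - a*x^2}
FOC: (y - b) - 2a*x = 0 => x* = (y - b)/(2a)
x* = (1.2891 - 12)/(2*6) = -0.8926
f*(1.2891) = (y-b)^2/(4a) = (1.2891 - 12)^2/(4*6)
= 114.7234/24 = 4.7801
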